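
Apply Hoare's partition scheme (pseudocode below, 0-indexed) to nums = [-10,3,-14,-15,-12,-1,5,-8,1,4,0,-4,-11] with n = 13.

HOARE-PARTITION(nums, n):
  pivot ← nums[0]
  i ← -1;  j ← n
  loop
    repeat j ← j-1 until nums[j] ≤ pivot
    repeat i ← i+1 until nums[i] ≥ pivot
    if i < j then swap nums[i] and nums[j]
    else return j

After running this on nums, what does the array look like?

[-11,-12,-14,-15,3,-1,5,-8,1,4,0,-4,-10]

pivot = nums[0] = -10; i = -1, j = 13
j→12 (nums[12]=-11≤-10), i→0 (nums[0]=-10≥-10); i<j, swap → [-11,3,-14,-15,-12,-1,5,-8,1,4,0,-4,-10]
j→4 (nums[4]=-12≤-10), i→1 (nums[1]=3≥-10); i<j, swap → [-11,-12,-14,-15,3,-1,5,-8,1,4,0,-4,-10]
j→3, i→4; i≥j, return j=3. nums = [-11,-12,-14,-15,3,-1,5,-8,1,4,0,-4,-10]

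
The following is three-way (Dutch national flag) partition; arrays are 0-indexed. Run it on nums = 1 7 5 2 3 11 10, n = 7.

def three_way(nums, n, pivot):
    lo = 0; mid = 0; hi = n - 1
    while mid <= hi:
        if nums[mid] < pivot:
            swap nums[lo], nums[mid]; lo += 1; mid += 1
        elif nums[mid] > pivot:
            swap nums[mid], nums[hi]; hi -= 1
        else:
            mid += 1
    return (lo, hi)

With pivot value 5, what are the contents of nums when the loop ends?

1 3 2 5 11 10 7

lo=0 mid=0 hi=6
1<5: swap(0,0), lo=1 mid=1 ⇒ 1 7 5 2 3 11 10
7>5: swap(1,6), hi=5 ⇒ 1 10 5 2 3 11 7
10>5: swap(1,5), hi=4 ⇒ 1 11 5 2 3 10 7
11>5: swap(1,4), hi=3 ⇒ 1 3 5 2 11 10 7
3<5: swap(1,1), lo=2 mid=2 ⇒ 1 3 5 2 11 10 7
5=5: mid=3
2<5: swap(2,3), lo=3 mid=4 ⇒ 1 3 2 5 11 10 7
done. lo=3 hi=3; nums=1 3 2 5 11 10 7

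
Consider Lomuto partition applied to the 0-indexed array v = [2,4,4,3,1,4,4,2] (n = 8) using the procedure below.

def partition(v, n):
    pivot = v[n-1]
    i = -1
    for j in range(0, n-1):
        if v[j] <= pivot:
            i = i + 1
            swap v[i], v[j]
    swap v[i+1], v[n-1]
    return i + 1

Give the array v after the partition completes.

pivot = v[7] = 2; i = -1
j=0: v[0]=2 ≤ 2 → i=0, swap v[0],v[0] (no change) → [2,4,4,3,1,4,4,2]
j=1: v[1]=4 > 2 → no swap
j=2: v[2]=4 > 2 → no swap
j=3: v[3]=3 > 2 → no swap
j=4: v[4]=1 ≤ 2 → i=1, swap v[1],v[4] → [2,1,4,3,4,4,4,2]
j=5: v[5]=4 > 2 → no swap
j=6: v[6]=4 > 2 → no swap
final swap v[2],v[7] → [2,1,2,3,4,4,4,4]; return 2

[2,1,2,3,4,4,4,4]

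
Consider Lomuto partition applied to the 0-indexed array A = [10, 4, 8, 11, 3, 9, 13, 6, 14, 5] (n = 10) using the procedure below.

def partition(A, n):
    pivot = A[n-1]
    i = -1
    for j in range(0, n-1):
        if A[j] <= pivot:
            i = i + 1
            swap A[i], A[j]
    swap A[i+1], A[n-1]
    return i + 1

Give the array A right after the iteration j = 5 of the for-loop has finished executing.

[4, 3, 8, 11, 10, 9, 13, 6, 14, 5]

pivot=5, i=-1
j=0: 10>5, skip
j=1: 4≤5, i=0, swap(0,1) ⇒ [4, 10, 8, 11, 3, 9, 13, 6, 14, 5]
j=2: 8>5, skip
j=3: 11>5, skip
j=4: 3≤5, i=1, swap(1,4) ⇒ [4, 3, 8, 11, 10, 9, 13, 6, 14, 5]
j=5: 9>5, skip
(after j=5) A = [4, 3, 8, 11, 10, 9, 13, 6, 14, 5]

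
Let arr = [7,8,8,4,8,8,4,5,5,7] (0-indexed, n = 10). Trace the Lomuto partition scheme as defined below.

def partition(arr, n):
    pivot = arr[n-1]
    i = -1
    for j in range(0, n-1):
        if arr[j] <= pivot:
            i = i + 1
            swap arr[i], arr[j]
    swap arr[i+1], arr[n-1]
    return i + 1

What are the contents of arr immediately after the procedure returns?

[7,4,4,5,5,7,8,8,8,8]

pivot=7, i=-1
j=0: 7≤7, i=0, swap(0,0) ⇒ [7,8,8,4,8,8,4,5,5,7]
j=1: 8>7, skip
j=2: 8>7, skip
j=3: 4≤7, i=1, swap(1,3) ⇒ [7,4,8,8,8,8,4,5,5,7]
j=4: 8>7, skip
j=5: 8>7, skip
j=6: 4≤7, i=2, swap(2,6) ⇒ [7,4,4,8,8,8,8,5,5,7]
j=7: 5≤7, i=3, swap(3,7) ⇒ [7,4,4,5,8,8,8,8,5,7]
j=8: 5≤7, i=4, swap(4,8) ⇒ [7,4,4,5,5,8,8,8,8,7]
swap(5,9) ⇒ [7,4,4,5,5,7,8,8,8,8]; return 5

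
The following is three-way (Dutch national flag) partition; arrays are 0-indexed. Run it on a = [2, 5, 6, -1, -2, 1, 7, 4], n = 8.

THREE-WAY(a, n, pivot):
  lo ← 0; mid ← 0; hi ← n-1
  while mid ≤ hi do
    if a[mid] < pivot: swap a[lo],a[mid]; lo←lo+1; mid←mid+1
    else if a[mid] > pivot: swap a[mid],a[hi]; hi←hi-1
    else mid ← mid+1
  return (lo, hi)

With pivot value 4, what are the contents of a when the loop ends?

[2, 1, -1, -2, 4, 7, 6, 5]

lo=0 mid=0 hi=7
2<4: swap(0,0), lo=1 mid=1 ⇒ [2, 5, 6, -1, -2, 1, 7, 4]
5>4: swap(1,7), hi=6 ⇒ [2, 4, 6, -1, -2, 1, 7, 5]
4=4: mid=2
6>4: swap(2,6), hi=5 ⇒ [2, 4, 7, -1, -2, 1, 6, 5]
7>4: swap(2,5), hi=4 ⇒ [2, 4, 1, -1, -2, 7, 6, 5]
1<4: swap(1,2), lo=2 mid=3 ⇒ [2, 1, 4, -1, -2, 7, 6, 5]
-1<4: swap(2,3), lo=3 mid=4 ⇒ [2, 1, -1, 4, -2, 7, 6, 5]
-2<4: swap(3,4), lo=4 mid=5 ⇒ [2, 1, -1, -2, 4, 7, 6, 5]
done. lo=4 hi=4; a=[2, 1, -1, -2, 4, 7, 6, 5]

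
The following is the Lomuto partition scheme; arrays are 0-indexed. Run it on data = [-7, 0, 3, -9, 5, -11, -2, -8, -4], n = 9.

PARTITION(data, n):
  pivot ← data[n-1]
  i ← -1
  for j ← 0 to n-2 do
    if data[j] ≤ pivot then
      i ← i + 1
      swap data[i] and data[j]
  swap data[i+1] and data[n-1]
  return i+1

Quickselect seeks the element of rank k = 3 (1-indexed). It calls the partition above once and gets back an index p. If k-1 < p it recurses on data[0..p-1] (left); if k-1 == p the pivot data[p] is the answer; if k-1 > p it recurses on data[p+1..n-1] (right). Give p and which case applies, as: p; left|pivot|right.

pivot=-4, i=-1
j=0: -7≤-4, i=0, swap(0,0) ⇒ [-7, 0, 3, -9, 5, -11, -2, -8, -4]
j=1: 0>-4, skip
j=2: 3>-4, skip
j=3: -9≤-4, i=1, swap(1,3) ⇒ [-7, -9, 3, 0, 5, -11, -2, -8, -4]
j=4: 5>-4, skip
j=5: -11≤-4, i=2, swap(2,5) ⇒ [-7, -9, -11, 0, 5, 3, -2, -8, -4]
j=6: -2>-4, skip
j=7: -8≤-4, i=3, swap(3,7) ⇒ [-7, -9, -11, -8, 5, 3, -2, 0, -4]
swap(4,8) ⇒ [-7, -9, -11, -8, -4, 3, -2, 0, 5]; return 4
p = 4; k-1 = 2 < 4 ⇒ left

4; left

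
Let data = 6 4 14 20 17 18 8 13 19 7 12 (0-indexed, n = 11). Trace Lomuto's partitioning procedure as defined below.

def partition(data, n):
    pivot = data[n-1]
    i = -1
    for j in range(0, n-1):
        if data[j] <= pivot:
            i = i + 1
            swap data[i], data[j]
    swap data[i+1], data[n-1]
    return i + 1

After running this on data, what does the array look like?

pivot = data[10] = 12; i = -1
j=0: data[0]=6 ≤ 12 → i=0, swap data[0],data[0] (no change) → 6 4 14 20 17 18 8 13 19 7 12
j=1: data[1]=4 ≤ 12 → i=1, swap data[1],data[1] (no change) → 6 4 14 20 17 18 8 13 19 7 12
j=2: data[2]=14 > 12 → no swap
j=3: data[3]=20 > 12 → no swap
j=4: data[4]=17 > 12 → no swap
j=5: data[5]=18 > 12 → no swap
j=6: data[6]=8 ≤ 12 → i=2, swap data[2],data[6] → 6 4 8 20 17 18 14 13 19 7 12
j=7: data[7]=13 > 12 → no swap
j=8: data[8]=19 > 12 → no swap
j=9: data[9]=7 ≤ 12 → i=3, swap data[3],data[9] → 6 4 8 7 17 18 14 13 19 20 12
final swap data[4],data[10] → 6 4 8 7 12 18 14 13 19 20 17; return 4

6 4 8 7 12 18 14 13 19 20 17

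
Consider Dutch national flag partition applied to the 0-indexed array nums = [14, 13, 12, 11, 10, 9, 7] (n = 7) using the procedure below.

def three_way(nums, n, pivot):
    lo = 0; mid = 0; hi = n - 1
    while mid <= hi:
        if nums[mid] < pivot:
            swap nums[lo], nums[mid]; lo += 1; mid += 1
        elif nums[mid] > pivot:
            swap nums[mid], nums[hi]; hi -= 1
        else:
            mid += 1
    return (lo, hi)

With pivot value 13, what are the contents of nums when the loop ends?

[7, 12, 11, 10, 9, 13, 14]

lo=0 mid=0 hi=6
14>13: swap(0,6), hi=5 ⇒ [7, 13, 12, 11, 10, 9, 14]
7<13: swap(0,0), lo=1 mid=1 ⇒ [7, 13, 12, 11, 10, 9, 14]
13=13: mid=2
12<13: swap(1,2), lo=2 mid=3 ⇒ [7, 12, 13, 11, 10, 9, 14]
11<13: swap(2,3), lo=3 mid=4 ⇒ [7, 12, 11, 13, 10, 9, 14]
10<13: swap(3,4), lo=4 mid=5 ⇒ [7, 12, 11, 10, 13, 9, 14]
9<13: swap(4,5), lo=5 mid=6 ⇒ [7, 12, 11, 10, 9, 13, 14]
done. lo=5 hi=5; nums=[7, 12, 11, 10, 9, 13, 14]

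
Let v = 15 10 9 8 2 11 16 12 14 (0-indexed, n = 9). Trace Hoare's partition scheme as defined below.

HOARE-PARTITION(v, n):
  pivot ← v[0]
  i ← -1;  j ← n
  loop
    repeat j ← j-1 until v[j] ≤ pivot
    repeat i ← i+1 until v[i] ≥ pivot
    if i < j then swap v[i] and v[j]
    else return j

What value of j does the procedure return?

pivot = v[0] = 15; i = -1, j = 9
j→8 (v[8]=14≤15), i→0 (v[0]=15≥15); i<j, swap → 14 10 9 8 2 11 16 12 15
j→7 (v[7]=12≤15), i→6 (v[6]=16≥15); i<j, swap → 14 10 9 8 2 11 12 16 15
j→6, i→7; i≥j, return j=6. v = 14 10 9 8 2 11 12 16 15

6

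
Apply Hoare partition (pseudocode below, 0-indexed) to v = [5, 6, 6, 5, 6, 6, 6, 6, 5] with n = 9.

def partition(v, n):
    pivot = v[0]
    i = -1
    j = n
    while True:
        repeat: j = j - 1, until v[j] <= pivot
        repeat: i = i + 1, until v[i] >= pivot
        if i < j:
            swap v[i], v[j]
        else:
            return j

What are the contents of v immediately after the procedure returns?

[5, 5, 6, 6, 6, 6, 6, 6, 5]

pivot = v[0] = 5; i = -1, j = 9
j→8 (v[8]=5≤5), i→0 (v[0]=5≥5); i<j, swap → [5, 6, 6, 5, 6, 6, 6, 6, 5]
j→3 (v[3]=5≤5), i→1 (v[1]=6≥5); i<j, swap → [5, 5, 6, 6, 6, 6, 6, 6, 5]
j→1, i→2; i≥j, return j=1. v = [5, 5, 6, 6, 6, 6, 6, 6, 5]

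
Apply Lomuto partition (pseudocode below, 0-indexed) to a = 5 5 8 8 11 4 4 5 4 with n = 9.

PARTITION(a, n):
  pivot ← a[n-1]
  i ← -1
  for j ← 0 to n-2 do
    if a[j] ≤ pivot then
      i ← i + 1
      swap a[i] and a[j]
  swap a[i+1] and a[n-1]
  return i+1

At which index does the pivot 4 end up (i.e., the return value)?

2

pivot = a[8] = 4; i = -1
j=0: a[0]=5 > 4 → no swap
j=1: a[1]=5 > 4 → no swap
j=2: a[2]=8 > 4 → no swap
j=3: a[3]=8 > 4 → no swap
j=4: a[4]=11 > 4 → no swap
j=5: a[5]=4 ≤ 4 → i=0, swap a[0],a[5] → 4 5 8 8 11 5 4 5 4
j=6: a[6]=4 ≤ 4 → i=1, swap a[1],a[6] → 4 4 8 8 11 5 5 5 4
j=7: a[7]=5 > 4 → no swap
final swap a[2],a[8] → 4 4 4 8 11 5 5 5 8; return 2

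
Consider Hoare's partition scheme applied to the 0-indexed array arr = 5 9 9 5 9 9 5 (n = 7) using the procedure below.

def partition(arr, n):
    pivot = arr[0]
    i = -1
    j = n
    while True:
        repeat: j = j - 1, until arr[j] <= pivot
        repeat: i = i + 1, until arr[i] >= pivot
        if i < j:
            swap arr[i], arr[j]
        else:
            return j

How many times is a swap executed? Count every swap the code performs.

2

pivot=5
j stops at 6 (5), i stops at 0 (5); swap ⇒ 5 9 9 5 9 9 5
j stops at 3 (5), i stops at 1 (9); swap ⇒ 5 5 9 9 9 9 5
j stops at 1, i stops at 2; i≥j ⇒ return 1. arr=5 5 9 9 9 9 5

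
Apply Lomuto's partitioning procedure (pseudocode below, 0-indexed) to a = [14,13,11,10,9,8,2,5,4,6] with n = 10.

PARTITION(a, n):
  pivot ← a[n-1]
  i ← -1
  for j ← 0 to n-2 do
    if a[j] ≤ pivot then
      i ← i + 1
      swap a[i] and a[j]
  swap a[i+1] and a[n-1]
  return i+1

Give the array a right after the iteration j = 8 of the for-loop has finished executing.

pivot = a[9] = 6; i = -1
j=0: a[0]=14 > 6 → no swap
j=1: a[1]=13 > 6 → no swap
j=2: a[2]=11 > 6 → no swap
j=3: a[3]=10 > 6 → no swap
j=4: a[4]=9 > 6 → no swap
j=5: a[5]=8 > 6 → no swap
j=6: a[6]=2 ≤ 6 → i=0, swap a[0],a[6] → [2,13,11,10,9,8,14,5,4,6]
j=7: a[7]=5 ≤ 6 → i=1, swap a[1],a[7] → [2,5,11,10,9,8,14,13,4,6]
j=8: a[8]=4 ≤ 6 → i=2, swap a[2],a[8] → [2,5,4,10,9,8,14,13,11,6]
(after j=8) a = [2,5,4,10,9,8,14,13,11,6]

[2,5,4,10,9,8,14,13,11,6]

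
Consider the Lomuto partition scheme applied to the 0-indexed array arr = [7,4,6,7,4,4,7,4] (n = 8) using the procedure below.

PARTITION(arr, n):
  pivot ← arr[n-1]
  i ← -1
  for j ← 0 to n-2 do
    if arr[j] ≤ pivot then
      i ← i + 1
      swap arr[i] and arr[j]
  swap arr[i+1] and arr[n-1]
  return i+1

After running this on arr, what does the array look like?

[4,4,4,4,7,6,7,7]

pivot=4, i=-1
j=0: 7>4, skip
j=1: 4≤4, i=0, swap(0,1) ⇒ [4,7,6,7,4,4,7,4]
j=2: 6>4, skip
j=3: 7>4, skip
j=4: 4≤4, i=1, swap(1,4) ⇒ [4,4,6,7,7,4,7,4]
j=5: 4≤4, i=2, swap(2,5) ⇒ [4,4,4,7,7,6,7,4]
j=6: 7>4, skip
swap(3,7) ⇒ [4,4,4,4,7,6,7,7]; return 3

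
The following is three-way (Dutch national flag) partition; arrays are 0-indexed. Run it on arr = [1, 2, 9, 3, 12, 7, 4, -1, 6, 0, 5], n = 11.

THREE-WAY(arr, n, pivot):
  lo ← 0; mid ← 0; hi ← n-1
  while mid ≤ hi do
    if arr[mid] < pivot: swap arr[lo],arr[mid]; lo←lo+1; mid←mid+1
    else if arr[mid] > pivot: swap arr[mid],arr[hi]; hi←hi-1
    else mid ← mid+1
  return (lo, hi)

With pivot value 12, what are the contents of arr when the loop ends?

[1, 2, 9, 3, 7, 4, -1, 6, 0, 5, 12]

pivot = 12; lo=0, mid=0, hi=10
arr[mid]=1<12: swap arr[0],arr[0]; lo=1,mid=1 → [1, 2, 9, 3, 12, 7, 4, -1, 6, 0, 5]
arr[mid]=2<12: swap arr[1],arr[1]; lo=2,mid=2 → [1, 2, 9, 3, 12, 7, 4, -1, 6, 0, 5]
arr[mid]=9<12: swap arr[2],arr[2]; lo=3,mid=3 → [1, 2, 9, 3, 12, 7, 4, -1, 6, 0, 5]
arr[mid]=3<12: swap arr[3],arr[3]; lo=4,mid=4 → [1, 2, 9, 3, 12, 7, 4, -1, 6, 0, 5]
arr[mid]=12=12: mid=5
arr[mid]=7<12: swap arr[4],arr[5]; lo=5,mid=6 → [1, 2, 9, 3, 7, 12, 4, -1, 6, 0, 5]
arr[mid]=4<12: swap arr[5],arr[6]; lo=6,mid=7 → [1, 2, 9, 3, 7, 4, 12, -1, 6, 0, 5]
arr[mid]=-1<12: swap arr[6],arr[7]; lo=7,mid=8 → [1, 2, 9, 3, 7, 4, -1, 12, 6, 0, 5]
arr[mid]=6<12: swap arr[7],arr[8]; lo=8,mid=9 → [1, 2, 9, 3, 7, 4, -1, 6, 12, 0, 5]
arr[mid]=0<12: swap arr[8],arr[9]; lo=9,mid=10 → [1, 2, 9, 3, 7, 4, -1, 6, 0, 12, 5]
arr[mid]=5<12: swap arr[9],arr[10]; lo=10,mid=11 → [1, 2, 9, 3, 7, 4, -1, 6, 0, 5, 12]
end: lo=10, hi=10; arr = [1, 2, 9, 3, 7, 4, -1, 6, 0, 5, 12]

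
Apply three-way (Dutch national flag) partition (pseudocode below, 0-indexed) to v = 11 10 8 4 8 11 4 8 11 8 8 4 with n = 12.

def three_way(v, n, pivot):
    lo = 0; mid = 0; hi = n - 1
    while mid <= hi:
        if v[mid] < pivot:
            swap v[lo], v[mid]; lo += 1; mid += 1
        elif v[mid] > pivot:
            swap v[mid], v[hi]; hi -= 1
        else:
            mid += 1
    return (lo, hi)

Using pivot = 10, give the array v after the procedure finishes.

lo=0 mid=0 hi=11
11>10: swap(0,11), hi=10 ⇒ 4 10 8 4 8 11 4 8 11 8 8 11
4<10: swap(0,0), lo=1 mid=1 ⇒ 4 10 8 4 8 11 4 8 11 8 8 11
10=10: mid=2
8<10: swap(1,2), lo=2 mid=3 ⇒ 4 8 10 4 8 11 4 8 11 8 8 11
4<10: swap(2,3), lo=3 mid=4 ⇒ 4 8 4 10 8 11 4 8 11 8 8 11
8<10: swap(3,4), lo=4 mid=5 ⇒ 4 8 4 8 10 11 4 8 11 8 8 11
11>10: swap(5,10), hi=9 ⇒ 4 8 4 8 10 8 4 8 11 8 11 11
8<10: swap(4,5), lo=5 mid=6 ⇒ 4 8 4 8 8 10 4 8 11 8 11 11
4<10: swap(5,6), lo=6 mid=7 ⇒ 4 8 4 8 8 4 10 8 11 8 11 11
8<10: swap(6,7), lo=7 mid=8 ⇒ 4 8 4 8 8 4 8 10 11 8 11 11
11>10: swap(8,9), hi=8 ⇒ 4 8 4 8 8 4 8 10 8 11 11 11
8<10: swap(7,8), lo=8 mid=9 ⇒ 4 8 4 8 8 4 8 8 10 11 11 11
done. lo=8 hi=8; v=4 8 4 8 8 4 8 8 10 11 11 11

4 8 4 8 8 4 8 8 10 11 11 11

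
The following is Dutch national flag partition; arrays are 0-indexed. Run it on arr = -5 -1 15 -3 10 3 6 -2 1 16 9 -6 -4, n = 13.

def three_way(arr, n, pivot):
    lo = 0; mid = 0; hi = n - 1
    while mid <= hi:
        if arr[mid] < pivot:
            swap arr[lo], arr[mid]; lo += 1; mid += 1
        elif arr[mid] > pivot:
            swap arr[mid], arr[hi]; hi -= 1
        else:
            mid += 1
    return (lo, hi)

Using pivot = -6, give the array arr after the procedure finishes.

pivot = -6; lo=0, mid=0, hi=12
arr[mid]=-5>-6: swap arr[0],arr[12]; hi=11 → -4 -1 15 -3 10 3 6 -2 1 16 9 -6 -5
arr[mid]=-4>-6: swap arr[0],arr[11]; hi=10 → -6 -1 15 -3 10 3 6 -2 1 16 9 -4 -5
arr[mid]=-6=-6: mid=1
arr[mid]=-1>-6: swap arr[1],arr[10]; hi=9 → -6 9 15 -3 10 3 6 -2 1 16 -1 -4 -5
arr[mid]=9>-6: swap arr[1],arr[9]; hi=8 → -6 16 15 -3 10 3 6 -2 1 9 -1 -4 -5
arr[mid]=16>-6: swap arr[1],arr[8]; hi=7 → -6 1 15 -3 10 3 6 -2 16 9 -1 -4 -5
arr[mid]=1>-6: swap arr[1],arr[7]; hi=6 → -6 -2 15 -3 10 3 6 1 16 9 -1 -4 -5
arr[mid]=-2>-6: swap arr[1],arr[6]; hi=5 → -6 6 15 -3 10 3 -2 1 16 9 -1 -4 -5
arr[mid]=6>-6: swap arr[1],arr[5]; hi=4 → -6 3 15 -3 10 6 -2 1 16 9 -1 -4 -5
arr[mid]=3>-6: swap arr[1],arr[4]; hi=3 → -6 10 15 -3 3 6 -2 1 16 9 -1 -4 -5
arr[mid]=10>-6: swap arr[1],arr[3]; hi=2 → -6 -3 15 10 3 6 -2 1 16 9 -1 -4 -5
arr[mid]=-3>-6: swap arr[1],arr[2]; hi=1 → -6 15 -3 10 3 6 -2 1 16 9 -1 -4 -5
arr[mid]=15>-6: swap arr[1],arr[1]; hi=0 → -6 15 -3 10 3 6 -2 1 16 9 -1 -4 -5
end: lo=0, hi=0; arr = -6 15 -3 10 3 6 -2 1 16 9 -1 -4 -5

-6 15 -3 10 3 6 -2 1 16 9 -1 -4 -5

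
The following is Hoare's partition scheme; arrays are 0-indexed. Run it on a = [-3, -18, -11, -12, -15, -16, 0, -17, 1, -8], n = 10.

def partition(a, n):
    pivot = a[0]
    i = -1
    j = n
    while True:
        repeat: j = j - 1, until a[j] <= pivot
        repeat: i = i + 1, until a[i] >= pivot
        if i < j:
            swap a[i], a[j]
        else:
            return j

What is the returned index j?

pivot=-3
j stops at 9 (-8), i stops at 0 (-3); swap ⇒ [-8, -18, -11, -12, -15, -16, 0, -17, 1, -3]
j stops at 7 (-17), i stops at 6 (0); swap ⇒ [-8, -18, -11, -12, -15, -16, -17, 0, 1, -3]
j stops at 6, i stops at 7; i≥j ⇒ return 6. a=[-8, -18, -11, -12, -15, -16, -17, 0, 1, -3]

6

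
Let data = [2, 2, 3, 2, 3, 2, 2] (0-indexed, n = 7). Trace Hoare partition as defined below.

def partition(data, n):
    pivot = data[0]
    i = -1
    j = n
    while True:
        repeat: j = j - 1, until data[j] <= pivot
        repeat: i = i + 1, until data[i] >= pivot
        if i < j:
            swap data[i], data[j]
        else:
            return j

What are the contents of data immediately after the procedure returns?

pivot = data[0] = 2; i = -1, j = 7
j→6 (data[6]=2≤2), i→0 (data[0]=2≥2); i<j, swap → [2, 2, 3, 2, 3, 2, 2]
j→5 (data[5]=2≤2), i→1 (data[1]=2≥2); i<j, swap → [2, 2, 3, 2, 3, 2, 2]
j→3 (data[3]=2≤2), i→2 (data[2]=3≥2); i<j, swap → [2, 2, 2, 3, 3, 2, 2]
j→2, i→3; i≥j, return j=2. data = [2, 2, 2, 3, 3, 2, 2]

[2, 2, 2, 3, 3, 2, 2]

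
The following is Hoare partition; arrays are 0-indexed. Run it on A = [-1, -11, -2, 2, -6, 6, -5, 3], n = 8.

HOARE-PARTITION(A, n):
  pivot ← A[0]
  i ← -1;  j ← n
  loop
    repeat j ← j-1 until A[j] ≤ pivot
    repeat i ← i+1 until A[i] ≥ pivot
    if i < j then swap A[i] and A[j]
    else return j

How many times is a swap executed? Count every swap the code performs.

2

pivot=-1
j stops at 6 (-5), i stops at 0 (-1); swap ⇒ [-5, -11, -2, 2, -6, 6, -1, 3]
j stops at 4 (-6), i stops at 3 (2); swap ⇒ [-5, -11, -2, -6, 2, 6, -1, 3]
j stops at 3, i stops at 4; i≥j ⇒ return 3. A=[-5, -11, -2, -6, 2, 6, -1, 3]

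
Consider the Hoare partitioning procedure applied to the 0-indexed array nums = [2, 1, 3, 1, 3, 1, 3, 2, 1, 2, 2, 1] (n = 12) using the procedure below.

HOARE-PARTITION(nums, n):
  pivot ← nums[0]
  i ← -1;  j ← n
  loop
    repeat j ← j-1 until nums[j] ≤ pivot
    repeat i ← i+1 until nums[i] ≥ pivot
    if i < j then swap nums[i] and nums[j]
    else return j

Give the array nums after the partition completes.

pivot = nums[0] = 2; i = -1, j = 12
j→11 (nums[11]=1≤2), i→0 (nums[0]=2≥2); i<j, swap → [1, 1, 3, 1, 3, 1, 3, 2, 1, 2, 2, 2]
j→10 (nums[10]=2≤2), i→2 (nums[2]=3≥2); i<j, swap → [1, 1, 2, 1, 3, 1, 3, 2, 1, 2, 3, 2]
j→9 (nums[9]=2≤2), i→4 (nums[4]=3≥2); i<j, swap → [1, 1, 2, 1, 2, 1, 3, 2, 1, 3, 3, 2]
j→8 (nums[8]=1≤2), i→6 (nums[6]=3≥2); i<j, swap → [1, 1, 2, 1, 2, 1, 1, 2, 3, 3, 3, 2]
j→7, i→7; i≥j, return j=7. nums = [1, 1, 2, 1, 2, 1, 1, 2, 3, 3, 3, 2]

[1, 1, 2, 1, 2, 1, 1, 2, 3, 3, 3, 2]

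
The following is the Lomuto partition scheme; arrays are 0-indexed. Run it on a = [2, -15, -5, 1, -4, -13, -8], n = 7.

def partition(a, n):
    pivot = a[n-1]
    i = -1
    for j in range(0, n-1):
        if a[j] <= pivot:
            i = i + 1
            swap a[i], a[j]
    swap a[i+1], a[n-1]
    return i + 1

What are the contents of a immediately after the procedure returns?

pivot = a[6] = -8; i = -1
j=0: a[0]=2 > -8 → no swap
j=1: a[1]=-15 ≤ -8 → i=0, swap a[0],a[1] → [-15, 2, -5, 1, -4, -13, -8]
j=2: a[2]=-5 > -8 → no swap
j=3: a[3]=1 > -8 → no swap
j=4: a[4]=-4 > -8 → no swap
j=5: a[5]=-13 ≤ -8 → i=1, swap a[1],a[5] → [-15, -13, -5, 1, -4, 2, -8]
final swap a[2],a[6] → [-15, -13, -8, 1, -4, 2, -5]; return 2

[-15, -13, -8, 1, -4, 2, -5]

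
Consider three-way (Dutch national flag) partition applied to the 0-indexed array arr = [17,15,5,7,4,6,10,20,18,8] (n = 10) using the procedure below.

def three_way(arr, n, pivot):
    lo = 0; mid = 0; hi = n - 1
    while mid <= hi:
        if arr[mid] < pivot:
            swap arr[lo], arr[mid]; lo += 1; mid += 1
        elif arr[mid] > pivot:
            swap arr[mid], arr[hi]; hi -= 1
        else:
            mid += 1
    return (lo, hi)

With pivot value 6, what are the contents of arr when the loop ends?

lo=0 mid=0 hi=9
17>6: swap(0,9), hi=8 ⇒ [8,15,5,7,4,6,10,20,18,17]
8>6: swap(0,8), hi=7 ⇒ [18,15,5,7,4,6,10,20,8,17]
18>6: swap(0,7), hi=6 ⇒ [20,15,5,7,4,6,10,18,8,17]
20>6: swap(0,6), hi=5 ⇒ [10,15,5,7,4,6,20,18,8,17]
10>6: swap(0,5), hi=4 ⇒ [6,15,5,7,4,10,20,18,8,17]
6=6: mid=1
15>6: swap(1,4), hi=3 ⇒ [6,4,5,7,15,10,20,18,8,17]
4<6: swap(0,1), lo=1 mid=2 ⇒ [4,6,5,7,15,10,20,18,8,17]
5<6: swap(1,2), lo=2 mid=3 ⇒ [4,5,6,7,15,10,20,18,8,17]
7>6: swap(3,3), hi=2 ⇒ [4,5,6,7,15,10,20,18,8,17]
done. lo=2 hi=2; arr=[4,5,6,7,15,10,20,18,8,17]

[4,5,6,7,15,10,20,18,8,17]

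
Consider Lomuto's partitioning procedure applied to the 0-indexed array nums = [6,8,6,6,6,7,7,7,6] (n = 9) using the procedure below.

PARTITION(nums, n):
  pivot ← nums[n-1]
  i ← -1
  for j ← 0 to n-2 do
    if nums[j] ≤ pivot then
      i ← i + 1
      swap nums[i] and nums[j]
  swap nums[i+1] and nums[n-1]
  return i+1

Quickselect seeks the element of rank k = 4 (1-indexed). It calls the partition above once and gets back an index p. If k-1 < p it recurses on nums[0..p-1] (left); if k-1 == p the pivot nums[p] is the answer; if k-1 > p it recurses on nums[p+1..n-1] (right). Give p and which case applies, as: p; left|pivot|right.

4; left

pivot=6, i=-1
j=0: 6≤6, i=0, swap(0,0) ⇒ [6,8,6,6,6,7,7,7,6]
j=1: 8>6, skip
j=2: 6≤6, i=1, swap(1,2) ⇒ [6,6,8,6,6,7,7,7,6]
j=3: 6≤6, i=2, swap(2,3) ⇒ [6,6,6,8,6,7,7,7,6]
j=4: 6≤6, i=3, swap(3,4) ⇒ [6,6,6,6,8,7,7,7,6]
j=5: 7>6, skip
j=6: 7>6, skip
j=7: 7>6, skip
swap(4,8) ⇒ [6,6,6,6,6,7,7,7,8]; return 4
p = 4; k-1 = 3 < 4 ⇒ left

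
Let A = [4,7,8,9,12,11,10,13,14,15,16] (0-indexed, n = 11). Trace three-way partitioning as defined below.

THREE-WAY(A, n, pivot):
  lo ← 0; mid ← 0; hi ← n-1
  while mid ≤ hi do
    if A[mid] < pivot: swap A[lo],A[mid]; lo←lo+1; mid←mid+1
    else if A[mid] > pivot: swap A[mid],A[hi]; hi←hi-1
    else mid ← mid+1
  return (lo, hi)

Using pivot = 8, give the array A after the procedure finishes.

pivot = 8; lo=0, mid=0, hi=10
A[mid]=4<8: swap A[0],A[0]; lo=1,mid=1 → [4,7,8,9,12,11,10,13,14,15,16]
A[mid]=7<8: swap A[1],A[1]; lo=2,mid=2 → [4,7,8,9,12,11,10,13,14,15,16]
A[mid]=8=8: mid=3
A[mid]=9>8: swap A[3],A[10]; hi=9 → [4,7,8,16,12,11,10,13,14,15,9]
A[mid]=16>8: swap A[3],A[9]; hi=8 → [4,7,8,15,12,11,10,13,14,16,9]
A[mid]=15>8: swap A[3],A[8]; hi=7 → [4,7,8,14,12,11,10,13,15,16,9]
A[mid]=14>8: swap A[3],A[7]; hi=6 → [4,7,8,13,12,11,10,14,15,16,9]
A[mid]=13>8: swap A[3],A[6]; hi=5 → [4,7,8,10,12,11,13,14,15,16,9]
A[mid]=10>8: swap A[3],A[5]; hi=4 → [4,7,8,11,12,10,13,14,15,16,9]
A[mid]=11>8: swap A[3],A[4]; hi=3 → [4,7,8,12,11,10,13,14,15,16,9]
A[mid]=12>8: swap A[3],A[3]; hi=2 → [4,7,8,12,11,10,13,14,15,16,9]
end: lo=2, hi=2; A = [4,7,8,12,11,10,13,14,15,16,9]

[4,7,8,12,11,10,13,14,15,16,9]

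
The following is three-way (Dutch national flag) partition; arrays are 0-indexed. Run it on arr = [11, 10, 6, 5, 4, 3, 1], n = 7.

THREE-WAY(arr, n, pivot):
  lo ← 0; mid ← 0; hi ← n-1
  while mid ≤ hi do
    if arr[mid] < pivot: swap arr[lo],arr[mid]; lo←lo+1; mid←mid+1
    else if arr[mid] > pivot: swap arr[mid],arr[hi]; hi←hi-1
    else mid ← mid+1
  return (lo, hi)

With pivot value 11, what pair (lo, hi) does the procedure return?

(6, 6)

pivot = 11; lo=0, mid=0, hi=6
arr[mid]=11=11: mid=1
arr[mid]=10<11: swap arr[0],arr[1]; lo=1,mid=2 → [10, 11, 6, 5, 4, 3, 1]
arr[mid]=6<11: swap arr[1],arr[2]; lo=2,mid=3 → [10, 6, 11, 5, 4, 3, 1]
arr[mid]=5<11: swap arr[2],arr[3]; lo=3,mid=4 → [10, 6, 5, 11, 4, 3, 1]
arr[mid]=4<11: swap arr[3],arr[4]; lo=4,mid=5 → [10, 6, 5, 4, 11, 3, 1]
arr[mid]=3<11: swap arr[4],arr[5]; lo=5,mid=6 → [10, 6, 5, 4, 3, 11, 1]
arr[mid]=1<11: swap arr[5],arr[6]; lo=6,mid=7 → [10, 6, 5, 4, 3, 1, 11]
end: lo=6, hi=6; arr = [10, 6, 5, 4, 3, 1, 11]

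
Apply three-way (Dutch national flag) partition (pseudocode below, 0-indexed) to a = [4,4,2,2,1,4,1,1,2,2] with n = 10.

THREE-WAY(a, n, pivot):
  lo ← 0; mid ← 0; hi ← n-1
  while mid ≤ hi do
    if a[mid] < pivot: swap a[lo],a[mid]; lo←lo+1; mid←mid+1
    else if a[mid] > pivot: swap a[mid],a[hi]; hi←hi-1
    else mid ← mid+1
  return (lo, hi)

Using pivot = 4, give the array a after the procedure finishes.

[2,2,1,1,1,2,2,4,4,4]

pivot = 4; lo=0, mid=0, hi=9
a[mid]=4=4: mid=1
a[mid]=4=4: mid=2
a[mid]=2<4: swap a[0],a[2]; lo=1,mid=3 → [2,4,4,2,1,4,1,1,2,2]
a[mid]=2<4: swap a[1],a[3]; lo=2,mid=4 → [2,2,4,4,1,4,1,1,2,2]
a[mid]=1<4: swap a[2],a[4]; lo=3,mid=5 → [2,2,1,4,4,4,1,1,2,2]
a[mid]=4=4: mid=6
a[mid]=1<4: swap a[3],a[6]; lo=4,mid=7 → [2,2,1,1,4,4,4,1,2,2]
a[mid]=1<4: swap a[4],a[7]; lo=5,mid=8 → [2,2,1,1,1,4,4,4,2,2]
a[mid]=2<4: swap a[5],a[8]; lo=6,mid=9 → [2,2,1,1,1,2,4,4,4,2]
a[mid]=2<4: swap a[6],a[9]; lo=7,mid=10 → [2,2,1,1,1,2,2,4,4,4]
end: lo=7, hi=9; a = [2,2,1,1,1,2,2,4,4,4]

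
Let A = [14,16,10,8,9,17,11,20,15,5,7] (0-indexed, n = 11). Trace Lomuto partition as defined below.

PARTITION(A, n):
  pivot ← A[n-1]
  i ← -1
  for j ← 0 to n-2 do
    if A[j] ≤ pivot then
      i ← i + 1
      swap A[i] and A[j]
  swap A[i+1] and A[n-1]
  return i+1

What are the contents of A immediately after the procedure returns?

pivot = A[10] = 7; i = -1
j=0: A[0]=14 > 7 → no swap
j=1: A[1]=16 > 7 → no swap
j=2: A[2]=10 > 7 → no swap
j=3: A[3]=8 > 7 → no swap
j=4: A[4]=9 > 7 → no swap
j=5: A[5]=17 > 7 → no swap
j=6: A[6]=11 > 7 → no swap
j=7: A[7]=20 > 7 → no swap
j=8: A[8]=15 > 7 → no swap
j=9: A[9]=5 ≤ 7 → i=0, swap A[0],A[9] → [5,16,10,8,9,17,11,20,15,14,7]
final swap A[1],A[10] → [5,7,10,8,9,17,11,20,15,14,16]; return 1

[5,7,10,8,9,17,11,20,15,14,16]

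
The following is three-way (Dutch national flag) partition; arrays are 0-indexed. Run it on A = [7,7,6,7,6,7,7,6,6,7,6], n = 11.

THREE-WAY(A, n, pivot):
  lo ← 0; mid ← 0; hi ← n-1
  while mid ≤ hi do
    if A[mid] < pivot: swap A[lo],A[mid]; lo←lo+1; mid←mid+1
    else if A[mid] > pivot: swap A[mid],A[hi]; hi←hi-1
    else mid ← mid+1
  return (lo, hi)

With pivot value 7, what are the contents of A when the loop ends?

lo=0 mid=0 hi=10
7=7: mid=1
7=7: mid=2
6<7: swap(0,2), lo=1 mid=3 ⇒ [6,7,7,7,6,7,7,6,6,7,6]
7=7: mid=4
6<7: swap(1,4), lo=2 mid=5 ⇒ [6,6,7,7,7,7,7,6,6,7,6]
7=7: mid=6
7=7: mid=7
6<7: swap(2,7), lo=3 mid=8 ⇒ [6,6,6,7,7,7,7,7,6,7,6]
6<7: swap(3,8), lo=4 mid=9 ⇒ [6,6,6,6,7,7,7,7,7,7,6]
7=7: mid=10
6<7: swap(4,10), lo=5 mid=11 ⇒ [6,6,6,6,6,7,7,7,7,7,7]
done. lo=5 hi=10; A=[6,6,6,6,6,7,7,7,7,7,7]

[6,6,6,6,6,7,7,7,7,7,7]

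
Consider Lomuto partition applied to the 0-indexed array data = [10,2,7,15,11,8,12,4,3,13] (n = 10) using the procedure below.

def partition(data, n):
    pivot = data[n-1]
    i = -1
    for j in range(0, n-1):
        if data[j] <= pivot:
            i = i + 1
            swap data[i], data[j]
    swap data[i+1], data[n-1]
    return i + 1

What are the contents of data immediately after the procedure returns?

pivot=13, i=-1
j=0: 10≤13, i=0, swap(0,0) ⇒ [10,2,7,15,11,8,12,4,3,13]
j=1: 2≤13, i=1, swap(1,1) ⇒ [10,2,7,15,11,8,12,4,3,13]
j=2: 7≤13, i=2, swap(2,2) ⇒ [10,2,7,15,11,8,12,4,3,13]
j=3: 15>13, skip
j=4: 11≤13, i=3, swap(3,4) ⇒ [10,2,7,11,15,8,12,4,3,13]
j=5: 8≤13, i=4, swap(4,5) ⇒ [10,2,7,11,8,15,12,4,3,13]
j=6: 12≤13, i=5, swap(5,6) ⇒ [10,2,7,11,8,12,15,4,3,13]
j=7: 4≤13, i=6, swap(6,7) ⇒ [10,2,7,11,8,12,4,15,3,13]
j=8: 3≤13, i=7, swap(7,8) ⇒ [10,2,7,11,8,12,4,3,15,13]
swap(8,9) ⇒ [10,2,7,11,8,12,4,3,13,15]; return 8

[10,2,7,11,8,12,4,3,13,15]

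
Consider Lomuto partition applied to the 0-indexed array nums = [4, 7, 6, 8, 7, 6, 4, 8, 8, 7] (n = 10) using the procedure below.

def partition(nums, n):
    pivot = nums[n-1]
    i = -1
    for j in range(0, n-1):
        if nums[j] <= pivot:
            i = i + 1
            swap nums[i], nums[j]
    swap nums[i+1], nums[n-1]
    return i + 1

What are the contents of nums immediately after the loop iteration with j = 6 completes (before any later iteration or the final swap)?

[4, 7, 6, 7, 6, 4, 8, 8, 8, 7]

pivot = nums[9] = 7; i = -1
j=0: nums[0]=4 ≤ 7 → i=0, swap nums[0],nums[0] (no change) → [4, 7, 6, 8, 7, 6, 4, 8, 8, 7]
j=1: nums[1]=7 ≤ 7 → i=1, swap nums[1],nums[1] (no change) → [4, 7, 6, 8, 7, 6, 4, 8, 8, 7]
j=2: nums[2]=6 ≤ 7 → i=2, swap nums[2],nums[2] (no change) → [4, 7, 6, 8, 7, 6, 4, 8, 8, 7]
j=3: nums[3]=8 > 7 → no swap
j=4: nums[4]=7 ≤ 7 → i=3, swap nums[3],nums[4] → [4, 7, 6, 7, 8, 6, 4, 8, 8, 7]
j=5: nums[5]=6 ≤ 7 → i=4, swap nums[4],nums[5] → [4, 7, 6, 7, 6, 8, 4, 8, 8, 7]
j=6: nums[6]=4 ≤ 7 → i=5, swap nums[5],nums[6] → [4, 7, 6, 7, 6, 4, 8, 8, 8, 7]
(after j=6) nums = [4, 7, 6, 7, 6, 4, 8, 8, 8, 7]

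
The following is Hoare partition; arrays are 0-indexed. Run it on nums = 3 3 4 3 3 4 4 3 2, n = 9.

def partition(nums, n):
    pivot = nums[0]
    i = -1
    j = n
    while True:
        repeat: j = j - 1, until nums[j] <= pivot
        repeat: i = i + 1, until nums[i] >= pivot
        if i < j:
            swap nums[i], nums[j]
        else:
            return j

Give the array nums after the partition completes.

2 3 3 3 4 4 4 3 3

pivot = nums[0] = 3; i = -1, j = 9
j→8 (nums[8]=2≤3), i→0 (nums[0]=3≥3); i<j, swap → 2 3 4 3 3 4 4 3 3
j→7 (nums[7]=3≤3), i→1 (nums[1]=3≥3); i<j, swap → 2 3 4 3 3 4 4 3 3
j→4 (nums[4]=3≤3), i→2 (nums[2]=4≥3); i<j, swap → 2 3 3 3 4 4 4 3 3
j→3, i→3; i≥j, return j=3. nums = 2 3 3 3 4 4 4 3 3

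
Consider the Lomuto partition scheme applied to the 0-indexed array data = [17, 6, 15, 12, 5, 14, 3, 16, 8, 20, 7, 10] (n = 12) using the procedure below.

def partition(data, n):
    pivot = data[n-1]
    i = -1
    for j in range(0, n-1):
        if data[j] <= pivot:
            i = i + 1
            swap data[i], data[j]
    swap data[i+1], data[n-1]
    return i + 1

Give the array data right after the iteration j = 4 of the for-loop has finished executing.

pivot=10, i=-1
j=0: 17>10, skip
j=1: 6≤10, i=0, swap(0,1) ⇒ [6, 17, 15, 12, 5, 14, 3, 16, 8, 20, 7, 10]
j=2: 15>10, skip
j=3: 12>10, skip
j=4: 5≤10, i=1, swap(1,4) ⇒ [6, 5, 15, 12, 17, 14, 3, 16, 8, 20, 7, 10]
(after j=4) data = [6, 5, 15, 12, 17, 14, 3, 16, 8, 20, 7, 10]

[6, 5, 15, 12, 17, 14, 3, 16, 8, 20, 7, 10]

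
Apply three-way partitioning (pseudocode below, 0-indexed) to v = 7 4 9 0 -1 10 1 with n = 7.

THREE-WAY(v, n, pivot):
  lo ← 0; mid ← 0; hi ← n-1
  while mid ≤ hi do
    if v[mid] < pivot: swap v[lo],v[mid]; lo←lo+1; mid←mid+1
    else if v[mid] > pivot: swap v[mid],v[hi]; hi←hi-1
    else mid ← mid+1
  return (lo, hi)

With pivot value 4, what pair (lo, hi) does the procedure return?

pivot = 4; lo=0, mid=0, hi=6
v[mid]=7>4: swap v[0],v[6]; hi=5 → 1 4 9 0 -1 10 7
v[mid]=1<4: swap v[0],v[0]; lo=1,mid=1 → 1 4 9 0 -1 10 7
v[mid]=4=4: mid=2
v[mid]=9>4: swap v[2],v[5]; hi=4 → 1 4 10 0 -1 9 7
v[mid]=10>4: swap v[2],v[4]; hi=3 → 1 4 -1 0 10 9 7
v[mid]=-1<4: swap v[1],v[2]; lo=2,mid=3 → 1 -1 4 0 10 9 7
v[mid]=0<4: swap v[2],v[3]; lo=3,mid=4 → 1 -1 0 4 10 9 7
end: lo=3, hi=3; v = 1 -1 0 4 10 9 7

(3, 3)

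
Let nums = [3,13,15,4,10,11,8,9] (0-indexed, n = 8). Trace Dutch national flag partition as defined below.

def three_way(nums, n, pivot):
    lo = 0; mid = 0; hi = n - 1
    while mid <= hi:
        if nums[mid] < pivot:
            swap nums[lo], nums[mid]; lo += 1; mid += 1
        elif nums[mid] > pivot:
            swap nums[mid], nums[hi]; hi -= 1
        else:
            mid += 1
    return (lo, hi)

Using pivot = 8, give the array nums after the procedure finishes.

pivot = 8; lo=0, mid=0, hi=7
nums[mid]=3<8: swap nums[0],nums[0]; lo=1,mid=1 → [3,13,15,4,10,11,8,9]
nums[mid]=13>8: swap nums[1],nums[7]; hi=6 → [3,9,15,4,10,11,8,13]
nums[mid]=9>8: swap nums[1],nums[6]; hi=5 → [3,8,15,4,10,11,9,13]
nums[mid]=8=8: mid=2
nums[mid]=15>8: swap nums[2],nums[5]; hi=4 → [3,8,11,4,10,15,9,13]
nums[mid]=11>8: swap nums[2],nums[4]; hi=3 → [3,8,10,4,11,15,9,13]
nums[mid]=10>8: swap nums[2],nums[3]; hi=2 → [3,8,4,10,11,15,9,13]
nums[mid]=4<8: swap nums[1],nums[2]; lo=2,mid=3 → [3,4,8,10,11,15,9,13]
end: lo=2, hi=2; nums = [3,4,8,10,11,15,9,13]

[3,4,8,10,11,15,9,13]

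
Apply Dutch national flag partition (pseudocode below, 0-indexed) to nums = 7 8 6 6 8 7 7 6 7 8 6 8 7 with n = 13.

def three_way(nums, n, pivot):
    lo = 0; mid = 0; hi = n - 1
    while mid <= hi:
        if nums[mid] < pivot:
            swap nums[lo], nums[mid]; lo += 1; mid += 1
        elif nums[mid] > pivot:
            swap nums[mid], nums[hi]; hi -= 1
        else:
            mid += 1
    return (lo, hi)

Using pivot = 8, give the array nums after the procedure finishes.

pivot = 8; lo=0, mid=0, hi=12
nums[mid]=7<8: swap nums[0],nums[0]; lo=1,mid=1 → 7 8 6 6 8 7 7 6 7 8 6 8 7
nums[mid]=8=8: mid=2
nums[mid]=6<8: swap nums[1],nums[2]; lo=2,mid=3 → 7 6 8 6 8 7 7 6 7 8 6 8 7
nums[mid]=6<8: swap nums[2],nums[3]; lo=3,mid=4 → 7 6 6 8 8 7 7 6 7 8 6 8 7
nums[mid]=8=8: mid=5
nums[mid]=7<8: swap nums[3],nums[5]; lo=4,mid=6 → 7 6 6 7 8 8 7 6 7 8 6 8 7
nums[mid]=7<8: swap nums[4],nums[6]; lo=5,mid=7 → 7 6 6 7 7 8 8 6 7 8 6 8 7
nums[mid]=6<8: swap nums[5],nums[7]; lo=6,mid=8 → 7 6 6 7 7 6 8 8 7 8 6 8 7
nums[mid]=7<8: swap nums[6],nums[8]; lo=7,mid=9 → 7 6 6 7 7 6 7 8 8 8 6 8 7
nums[mid]=8=8: mid=10
nums[mid]=6<8: swap nums[7],nums[10]; lo=8,mid=11 → 7 6 6 7 7 6 7 6 8 8 8 8 7
nums[mid]=8=8: mid=12
nums[mid]=7<8: swap nums[8],nums[12]; lo=9,mid=13 → 7 6 6 7 7 6 7 6 7 8 8 8 8
end: lo=9, hi=12; nums = 7 6 6 7 7 6 7 6 7 8 8 8 8

7 6 6 7 7 6 7 6 7 8 8 8 8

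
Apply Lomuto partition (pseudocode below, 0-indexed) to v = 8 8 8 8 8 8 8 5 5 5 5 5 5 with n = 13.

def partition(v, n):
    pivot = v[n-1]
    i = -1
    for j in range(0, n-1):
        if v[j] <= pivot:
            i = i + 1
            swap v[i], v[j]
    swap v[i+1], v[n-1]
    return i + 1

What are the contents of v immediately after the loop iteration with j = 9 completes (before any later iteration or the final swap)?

5 5 5 8 8 8 8 8 8 8 5 5 5

pivot = v[12] = 5; i = -1
j=0: v[0]=8 > 5 → no swap
j=1: v[1]=8 > 5 → no swap
j=2: v[2]=8 > 5 → no swap
j=3: v[3]=8 > 5 → no swap
j=4: v[4]=8 > 5 → no swap
j=5: v[5]=8 > 5 → no swap
j=6: v[6]=8 > 5 → no swap
j=7: v[7]=5 ≤ 5 → i=0, swap v[0],v[7] → 5 8 8 8 8 8 8 8 5 5 5 5 5
j=8: v[8]=5 ≤ 5 → i=1, swap v[1],v[8] → 5 5 8 8 8 8 8 8 8 5 5 5 5
j=9: v[9]=5 ≤ 5 → i=2, swap v[2],v[9] → 5 5 5 8 8 8 8 8 8 8 5 5 5
(after j=9) v = 5 5 5 8 8 8 8 8 8 8 5 5 5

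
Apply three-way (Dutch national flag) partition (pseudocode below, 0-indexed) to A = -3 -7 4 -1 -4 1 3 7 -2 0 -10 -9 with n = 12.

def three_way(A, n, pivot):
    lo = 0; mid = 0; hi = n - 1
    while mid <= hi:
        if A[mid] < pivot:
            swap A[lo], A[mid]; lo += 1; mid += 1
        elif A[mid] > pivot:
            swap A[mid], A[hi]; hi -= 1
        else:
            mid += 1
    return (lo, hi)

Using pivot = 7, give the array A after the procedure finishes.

-3 -7 4 -1 -4 1 3 -2 0 -10 -9 7

pivot = 7; lo=0, mid=0, hi=11
A[mid]=-3<7: swap A[0],A[0]; lo=1,mid=1 → -3 -7 4 -1 -4 1 3 7 -2 0 -10 -9
A[mid]=-7<7: swap A[1],A[1]; lo=2,mid=2 → -3 -7 4 -1 -4 1 3 7 -2 0 -10 -9
A[mid]=4<7: swap A[2],A[2]; lo=3,mid=3 → -3 -7 4 -1 -4 1 3 7 -2 0 -10 -9
A[mid]=-1<7: swap A[3],A[3]; lo=4,mid=4 → -3 -7 4 -1 -4 1 3 7 -2 0 -10 -9
A[mid]=-4<7: swap A[4],A[4]; lo=5,mid=5 → -3 -7 4 -1 -4 1 3 7 -2 0 -10 -9
A[mid]=1<7: swap A[5],A[5]; lo=6,mid=6 → -3 -7 4 -1 -4 1 3 7 -2 0 -10 -9
A[mid]=3<7: swap A[6],A[6]; lo=7,mid=7 → -3 -7 4 -1 -4 1 3 7 -2 0 -10 -9
A[mid]=7=7: mid=8
A[mid]=-2<7: swap A[7],A[8]; lo=8,mid=9 → -3 -7 4 -1 -4 1 3 -2 7 0 -10 -9
A[mid]=0<7: swap A[8],A[9]; lo=9,mid=10 → -3 -7 4 -1 -4 1 3 -2 0 7 -10 -9
A[mid]=-10<7: swap A[9],A[10]; lo=10,mid=11 → -3 -7 4 -1 -4 1 3 -2 0 -10 7 -9
A[mid]=-9<7: swap A[10],A[11]; lo=11,mid=12 → -3 -7 4 -1 -4 1 3 -2 0 -10 -9 7
end: lo=11, hi=11; A = -3 -7 4 -1 -4 1 3 -2 0 -10 -9 7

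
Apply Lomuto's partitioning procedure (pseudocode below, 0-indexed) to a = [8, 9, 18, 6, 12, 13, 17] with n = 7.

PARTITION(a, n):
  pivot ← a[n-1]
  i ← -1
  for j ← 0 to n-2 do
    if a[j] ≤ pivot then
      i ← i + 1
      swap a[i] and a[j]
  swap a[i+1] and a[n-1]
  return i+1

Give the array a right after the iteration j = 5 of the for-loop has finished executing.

pivot = a[6] = 17; i = -1
j=0: a[0]=8 ≤ 17 → i=0, swap a[0],a[0] (no change) → [8, 9, 18, 6, 12, 13, 17]
j=1: a[1]=9 ≤ 17 → i=1, swap a[1],a[1] (no change) → [8, 9, 18, 6, 12, 13, 17]
j=2: a[2]=18 > 17 → no swap
j=3: a[3]=6 ≤ 17 → i=2, swap a[2],a[3] → [8, 9, 6, 18, 12, 13, 17]
j=4: a[4]=12 ≤ 17 → i=3, swap a[3],a[4] → [8, 9, 6, 12, 18, 13, 17]
j=5: a[5]=13 ≤ 17 → i=4, swap a[4],a[5] → [8, 9, 6, 12, 13, 18, 17]
(after j=5) a = [8, 9, 6, 12, 13, 18, 17]

[8, 9, 6, 12, 13, 18, 17]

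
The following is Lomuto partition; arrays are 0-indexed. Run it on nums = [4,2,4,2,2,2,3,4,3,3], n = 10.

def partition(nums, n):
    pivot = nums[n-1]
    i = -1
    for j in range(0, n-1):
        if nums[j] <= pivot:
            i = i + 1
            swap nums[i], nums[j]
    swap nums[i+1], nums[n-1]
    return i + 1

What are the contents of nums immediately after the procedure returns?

pivot=3, i=-1
j=0: 4>3, skip
j=1: 2≤3, i=0, swap(0,1) ⇒ [2,4,4,2,2,2,3,4,3,3]
j=2: 4>3, skip
j=3: 2≤3, i=1, swap(1,3) ⇒ [2,2,4,4,2,2,3,4,3,3]
j=4: 2≤3, i=2, swap(2,4) ⇒ [2,2,2,4,4,2,3,4,3,3]
j=5: 2≤3, i=3, swap(3,5) ⇒ [2,2,2,2,4,4,3,4,3,3]
j=6: 3≤3, i=4, swap(4,6) ⇒ [2,2,2,2,3,4,4,4,3,3]
j=7: 4>3, skip
j=8: 3≤3, i=5, swap(5,8) ⇒ [2,2,2,2,3,3,4,4,4,3]
swap(6,9) ⇒ [2,2,2,2,3,3,3,4,4,4]; return 6

[2,2,2,2,3,3,3,4,4,4]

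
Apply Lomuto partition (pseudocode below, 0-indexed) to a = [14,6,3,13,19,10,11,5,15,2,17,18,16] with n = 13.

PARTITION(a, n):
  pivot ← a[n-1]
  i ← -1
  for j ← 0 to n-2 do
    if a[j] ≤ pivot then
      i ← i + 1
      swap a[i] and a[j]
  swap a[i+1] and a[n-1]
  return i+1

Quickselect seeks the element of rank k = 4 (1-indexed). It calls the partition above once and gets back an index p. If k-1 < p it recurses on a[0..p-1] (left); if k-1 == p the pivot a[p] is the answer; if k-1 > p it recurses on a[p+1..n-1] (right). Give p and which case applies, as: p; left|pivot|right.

9; left

pivot=16, i=-1
j=0: 14≤16, i=0, swap(0,0) ⇒ [14,6,3,13,19,10,11,5,15,2,17,18,16]
j=1: 6≤16, i=1, swap(1,1) ⇒ [14,6,3,13,19,10,11,5,15,2,17,18,16]
j=2: 3≤16, i=2, swap(2,2) ⇒ [14,6,3,13,19,10,11,5,15,2,17,18,16]
j=3: 13≤16, i=3, swap(3,3) ⇒ [14,6,3,13,19,10,11,5,15,2,17,18,16]
j=4: 19>16, skip
j=5: 10≤16, i=4, swap(4,5) ⇒ [14,6,3,13,10,19,11,5,15,2,17,18,16]
j=6: 11≤16, i=5, swap(5,6) ⇒ [14,6,3,13,10,11,19,5,15,2,17,18,16]
j=7: 5≤16, i=6, swap(6,7) ⇒ [14,6,3,13,10,11,5,19,15,2,17,18,16]
j=8: 15≤16, i=7, swap(7,8) ⇒ [14,6,3,13,10,11,5,15,19,2,17,18,16]
j=9: 2≤16, i=8, swap(8,9) ⇒ [14,6,3,13,10,11,5,15,2,19,17,18,16]
j=10: 17>16, skip
j=11: 18>16, skip
swap(9,12) ⇒ [14,6,3,13,10,11,5,15,2,16,17,18,19]; return 9
p = 9; k-1 = 3 < 9 ⇒ left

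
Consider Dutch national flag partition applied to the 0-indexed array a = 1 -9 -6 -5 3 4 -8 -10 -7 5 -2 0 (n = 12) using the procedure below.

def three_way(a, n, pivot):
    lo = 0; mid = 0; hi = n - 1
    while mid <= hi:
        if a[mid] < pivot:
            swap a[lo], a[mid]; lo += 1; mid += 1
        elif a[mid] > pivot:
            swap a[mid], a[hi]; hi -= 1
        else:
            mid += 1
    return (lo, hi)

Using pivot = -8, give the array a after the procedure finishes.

-10 -9 -8 3 4 -5 -6 -7 5 -2 0 1

pivot = -8; lo=0, mid=0, hi=11
a[mid]=1>-8: swap a[0],a[11]; hi=10 → 0 -9 -6 -5 3 4 -8 -10 -7 5 -2 1
a[mid]=0>-8: swap a[0],a[10]; hi=9 → -2 -9 -6 -5 3 4 -8 -10 -7 5 0 1
a[mid]=-2>-8: swap a[0],a[9]; hi=8 → 5 -9 -6 -5 3 4 -8 -10 -7 -2 0 1
a[mid]=5>-8: swap a[0],a[8]; hi=7 → -7 -9 -6 -5 3 4 -8 -10 5 -2 0 1
a[mid]=-7>-8: swap a[0],a[7]; hi=6 → -10 -9 -6 -5 3 4 -8 -7 5 -2 0 1
a[mid]=-10<-8: swap a[0],a[0]; lo=1,mid=1 → -10 -9 -6 -5 3 4 -8 -7 5 -2 0 1
a[mid]=-9<-8: swap a[1],a[1]; lo=2,mid=2 → -10 -9 -6 -5 3 4 -8 -7 5 -2 0 1
a[mid]=-6>-8: swap a[2],a[6]; hi=5 → -10 -9 -8 -5 3 4 -6 -7 5 -2 0 1
a[mid]=-8=-8: mid=3
a[mid]=-5>-8: swap a[3],a[5]; hi=4 → -10 -9 -8 4 3 -5 -6 -7 5 -2 0 1
a[mid]=4>-8: swap a[3],a[4]; hi=3 → -10 -9 -8 3 4 -5 -6 -7 5 -2 0 1
a[mid]=3>-8: swap a[3],a[3]; hi=2 → -10 -9 -8 3 4 -5 -6 -7 5 -2 0 1
end: lo=2, hi=2; a = -10 -9 -8 3 4 -5 -6 -7 5 -2 0 1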